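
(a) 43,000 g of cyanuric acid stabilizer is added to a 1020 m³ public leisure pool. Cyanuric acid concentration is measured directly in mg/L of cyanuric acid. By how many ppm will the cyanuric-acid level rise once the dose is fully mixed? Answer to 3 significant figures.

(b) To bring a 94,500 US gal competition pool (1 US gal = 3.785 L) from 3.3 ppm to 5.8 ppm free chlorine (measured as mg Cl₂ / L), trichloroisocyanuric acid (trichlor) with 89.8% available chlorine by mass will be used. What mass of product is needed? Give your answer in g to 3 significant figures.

(a) Volume: 1020 m³ = 1,020,000 L.
(a) Rise: 43,000 g / 1,020,000 L × 1000 = 42.16 mg/L.

(b) Volume: 94,500 US gal × 3.785 L/gal = 357,682 L.
(b) Chlorine deficit: 5.8 − 3.3 = 2.5 ppm = 2.5 mg/L as Cl₂.
(b) Cl₂ equivalent needed: 2.5 mg/L × 357,682 L = 894,200 mg = 894.2 g.
(b) Product at 89.8% available chlorine: 894.2 / 0.898 = 995.8 g.

(a) 42.2 ppm; (b) 996 g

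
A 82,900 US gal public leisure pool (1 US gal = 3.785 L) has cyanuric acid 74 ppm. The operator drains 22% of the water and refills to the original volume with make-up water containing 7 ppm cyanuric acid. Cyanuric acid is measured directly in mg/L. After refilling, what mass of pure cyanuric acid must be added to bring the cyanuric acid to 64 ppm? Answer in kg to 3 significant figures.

Volume: 82,900 US gal × 3.785 L/gal = 313,776 L.
After draining 22% and refilling: 74 × 0.78 + 7 × 0.22 = 59.26 ppm.
Deficit to target: 64 − 59.26 = 4.74 mg/L.
Mass: 4.74 mg/L × 313,776 L = 1487 g cyanuric acid.

1.49 kg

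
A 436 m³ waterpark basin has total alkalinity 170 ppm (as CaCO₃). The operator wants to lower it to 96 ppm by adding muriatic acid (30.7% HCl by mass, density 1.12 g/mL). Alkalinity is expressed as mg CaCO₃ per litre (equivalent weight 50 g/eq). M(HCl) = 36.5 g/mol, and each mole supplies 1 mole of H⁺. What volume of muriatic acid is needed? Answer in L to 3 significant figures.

Volume: 436 m³ = 436,000 L.
Alkalinity to neutralize: (170 − 96) = 74 mg/L as CaCO₃ × 436,000 L = 32,260 g as CaCO₃.
Equivalents of H⁺ required: 32,260 ÷ 50 g/eq = 645.3 eq = 645.3 mol HCl.
Mass of HCl: 645.3 × 36.5 = 23,550 g.
Mass of 30.7% solution: 23,550 / 0.307 = 76,720 g.
Volume: 76,720 g ÷ 1.12 g/mL = 68,500 mL.

68.5 L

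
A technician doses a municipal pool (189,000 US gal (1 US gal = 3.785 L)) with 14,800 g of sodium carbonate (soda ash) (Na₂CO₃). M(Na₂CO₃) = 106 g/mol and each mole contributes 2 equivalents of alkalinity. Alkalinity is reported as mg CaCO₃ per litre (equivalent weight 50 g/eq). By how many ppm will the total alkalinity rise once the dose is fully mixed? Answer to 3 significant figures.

19.5 ppm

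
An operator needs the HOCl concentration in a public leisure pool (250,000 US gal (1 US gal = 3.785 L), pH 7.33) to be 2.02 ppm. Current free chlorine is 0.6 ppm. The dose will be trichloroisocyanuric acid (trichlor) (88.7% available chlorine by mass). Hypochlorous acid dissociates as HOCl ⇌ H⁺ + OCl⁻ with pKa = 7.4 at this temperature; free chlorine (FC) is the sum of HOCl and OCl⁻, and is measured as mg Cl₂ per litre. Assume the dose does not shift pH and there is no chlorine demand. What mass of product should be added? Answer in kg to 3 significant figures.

3.35 kg

Volume: 250,000 US gal × 3.785 L/gal = 946,250 L.
[OCl⁻]/[HOCl] = 10^(pH − pKa) = 10^(7.33 − 7.4) = 0.8511; fraction as HOCl = 1/(1 + 0.8511) = 0.5402.
Free chlorine required for 2.02 ppm HOCl: 2.02 / 0.5402 = 3.739 ppm.
FC to add: 3.739 − 0.6 = 3.139 mg/L as Cl₂.
Cl₂ equivalent: 3.139 mg/L × 946,250 L = 2971 g.
Product at 88.7% available Cl: 2971 / 0.887 = 3349 g.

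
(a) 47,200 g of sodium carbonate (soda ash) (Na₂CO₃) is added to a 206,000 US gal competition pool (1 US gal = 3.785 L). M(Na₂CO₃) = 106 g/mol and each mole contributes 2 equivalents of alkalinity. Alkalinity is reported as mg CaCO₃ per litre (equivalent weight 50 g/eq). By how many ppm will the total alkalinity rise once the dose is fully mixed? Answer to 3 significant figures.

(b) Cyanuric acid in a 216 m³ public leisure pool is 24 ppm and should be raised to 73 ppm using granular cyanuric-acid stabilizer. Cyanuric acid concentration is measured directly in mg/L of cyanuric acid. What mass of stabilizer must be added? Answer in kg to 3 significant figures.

(a) 57.1 ppm; (b) 10.6 kg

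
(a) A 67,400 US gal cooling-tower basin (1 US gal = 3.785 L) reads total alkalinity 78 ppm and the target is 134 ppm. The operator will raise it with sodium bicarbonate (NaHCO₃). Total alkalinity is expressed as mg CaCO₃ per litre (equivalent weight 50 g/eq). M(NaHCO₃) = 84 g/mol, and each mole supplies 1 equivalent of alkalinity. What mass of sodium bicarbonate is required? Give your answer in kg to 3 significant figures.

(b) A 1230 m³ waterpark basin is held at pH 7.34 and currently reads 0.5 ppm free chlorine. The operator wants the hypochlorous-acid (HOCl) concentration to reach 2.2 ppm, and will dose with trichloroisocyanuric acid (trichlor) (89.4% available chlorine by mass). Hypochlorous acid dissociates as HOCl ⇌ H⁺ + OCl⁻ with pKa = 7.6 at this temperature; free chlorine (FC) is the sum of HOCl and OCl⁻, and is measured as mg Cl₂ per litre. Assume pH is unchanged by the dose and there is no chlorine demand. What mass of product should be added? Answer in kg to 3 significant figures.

(a) Volume: 67,400 US gal × 3.785 L/gal = 255,109 L.
(a) Alkalinity to add: (134 − 78) = 56 mg/L as CaCO₃ × 255,109 L = 14,290 g as CaCO₃.
(a) Equivalents: 14,290 g ÷ 50 g/eq = 285.7 eq.
(a) NaHCO₃ supplies 1 eq per mole → 285.7 mol.
(a) Mass: 285.7 mol × 84 g/mol = 24,000 g.

(b) Volume: 1230 m³ = 1,230,000 L.
(b) [OCl⁻]/[HOCl] = 10^(pH − pKa) = 10^(7.34 − 7.6) = 0.5495; fraction as HOCl = 1/(1 + 0.5495) = 0.6454.
(b) Free chlorine required for 2.2 ppm HOCl: 2.2 / 0.6454 = 3.409 ppm.
(b) FC to add: 3.409 − 0.5 = 2.909 mg/L as Cl₂.
(b) Cl₂ equivalent: 2.909 mg/L × 1,230,000 L = 3578 g.
(b) Product at 89.4% available Cl: 3578 / 0.894 = 4002 g.

(a) 24.0 kg; (b) 4.00 kg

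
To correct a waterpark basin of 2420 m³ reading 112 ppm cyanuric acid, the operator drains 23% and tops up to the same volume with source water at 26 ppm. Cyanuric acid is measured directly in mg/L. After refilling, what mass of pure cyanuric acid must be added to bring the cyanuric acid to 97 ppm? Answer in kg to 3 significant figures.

Volume: 2420 m³ = 2,420,000 L.
After draining 23% and refilling: 112 × 0.77 + 26 × 0.23 = 92.22 ppm.
Deficit to target: 97 − 92.22 = 4.78 mg/L.
Mass: 4.78 mg/L × 2,420,000 L = 11,570 g cyanuric acid.

11.6 kg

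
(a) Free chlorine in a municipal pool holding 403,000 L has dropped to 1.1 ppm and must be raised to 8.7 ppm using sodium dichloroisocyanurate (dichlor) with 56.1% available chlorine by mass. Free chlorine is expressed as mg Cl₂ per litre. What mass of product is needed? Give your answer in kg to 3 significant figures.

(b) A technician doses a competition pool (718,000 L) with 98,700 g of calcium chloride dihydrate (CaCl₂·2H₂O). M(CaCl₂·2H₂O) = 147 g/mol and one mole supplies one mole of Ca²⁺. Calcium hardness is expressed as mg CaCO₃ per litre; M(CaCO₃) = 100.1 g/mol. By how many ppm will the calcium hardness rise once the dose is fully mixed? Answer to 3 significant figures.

(a) 5.46 kg; (b) 93.6 ppm

(a) Chlorine deficit: 8.7 − 1.1 = 7.6 ppm = 7.6 mg/L as Cl₂.
(a) Cl₂ equivalent needed: 7.6 mg/L × 403,000 L = 3,063,000 mg = 3063 g.
(a) Product at 56.1% available chlorine: 3063 / 0.561 = 5460 g.

(b) Moles of Ca²⁺: 98,700 g ÷ 147 g/mol = 671.4 mol.
(b) As CaCO₃: 671.4 mol × 100.1 g/mol = 67,210 g.
(b) Rise: 67,210 g / 718,000 L × 1000 = 93.61 mg/L.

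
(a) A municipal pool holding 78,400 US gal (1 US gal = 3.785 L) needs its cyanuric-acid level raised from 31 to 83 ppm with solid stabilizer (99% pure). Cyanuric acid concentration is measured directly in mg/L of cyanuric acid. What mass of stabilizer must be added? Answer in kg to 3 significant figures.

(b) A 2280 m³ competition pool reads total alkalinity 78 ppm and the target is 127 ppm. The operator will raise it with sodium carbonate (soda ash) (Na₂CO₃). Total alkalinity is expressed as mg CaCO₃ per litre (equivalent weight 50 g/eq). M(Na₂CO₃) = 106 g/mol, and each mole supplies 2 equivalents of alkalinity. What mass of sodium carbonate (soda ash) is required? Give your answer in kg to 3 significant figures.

(a) 15.6 kg; (b) 118 kg

(a) Volume: 78,400 US gal × 3.785 L/gal = 296,744 L.
(a) CYA to add: (83 − 31) = 52 mg/L × 296,744 L = 15,430 g cyanuric acid.
(a) At 99% purity: 15,430 / 0.99 = 15,590 g product.

(b) Volume: 2280 m³ = 2,280,000 L.
(b) Alkalinity to add: (127 − 78) = 49 mg/L as CaCO₃ × 2,280,000 L = 111,700 g as CaCO₃.
(b) Equivalents: 111,700 g ÷ 50 g/eq = 2234 eq.
(b) Each mole of Na₂CO₃ supplies 2 eq, so 2234 / 2 = 1117 mol.
(b) Mass: 1117 mol × 106 g/mol = 118,400 g.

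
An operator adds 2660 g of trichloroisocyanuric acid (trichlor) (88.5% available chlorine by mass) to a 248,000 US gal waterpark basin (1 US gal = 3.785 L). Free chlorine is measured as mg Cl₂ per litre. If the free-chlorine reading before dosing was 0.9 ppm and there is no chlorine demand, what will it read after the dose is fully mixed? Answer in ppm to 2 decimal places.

3.41 ppm

Volume: 248,000 US gal × 3.785 L/gal = 938,680 L.
Available chlorine delivered: 2660 g × 0.885 = 2354 g as Cl₂.
Concentration rise: 2354 g / 938,680 L = 2.508 mg/L = 2.51 ppm.
Final FC: 0.9 + 2.51 = 3.41 ppm.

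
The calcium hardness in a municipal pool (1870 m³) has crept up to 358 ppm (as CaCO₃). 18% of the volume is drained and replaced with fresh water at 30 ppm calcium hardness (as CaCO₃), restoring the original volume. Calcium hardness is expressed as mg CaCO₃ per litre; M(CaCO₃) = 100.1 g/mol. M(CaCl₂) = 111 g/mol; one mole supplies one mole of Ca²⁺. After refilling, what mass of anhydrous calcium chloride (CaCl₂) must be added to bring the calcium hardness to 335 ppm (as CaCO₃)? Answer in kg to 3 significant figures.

Volume: 1870 m³ = 1,870,000 L.
After draining 18% and refilling: 358 × 0.82 + 30 × 0.18 = 298.96 ppm.
Deficit to target: 335 − 298.96 = 36.04 mg/L.
As CaCO₃: 36.04 mg/L × 1,870,000 L = 67,390 g; ÷ 100.1 = 673.3 mol Ca²⁺.
Mass: 673.3 × 111 = 74,730 g.

74.7 kg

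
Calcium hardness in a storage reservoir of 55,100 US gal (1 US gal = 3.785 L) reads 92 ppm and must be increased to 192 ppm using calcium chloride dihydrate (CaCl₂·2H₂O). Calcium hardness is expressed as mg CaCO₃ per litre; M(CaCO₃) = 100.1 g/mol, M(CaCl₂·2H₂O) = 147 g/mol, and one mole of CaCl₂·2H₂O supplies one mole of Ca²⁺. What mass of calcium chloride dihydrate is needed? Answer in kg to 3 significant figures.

30.6 kg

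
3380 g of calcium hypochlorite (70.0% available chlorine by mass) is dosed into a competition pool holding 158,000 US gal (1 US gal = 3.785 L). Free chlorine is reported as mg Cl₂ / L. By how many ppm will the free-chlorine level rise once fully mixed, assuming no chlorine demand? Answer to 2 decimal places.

Volume: 158,000 US gal × 3.785 L/gal = 598,030 L.
Available chlorine delivered: 3380 g × 0.7 = 2366 g as Cl₂.
Concentration rise: 2366 g / 598,030 L = 3.956 mg/L = 3.96 ppm.

3.96 ppm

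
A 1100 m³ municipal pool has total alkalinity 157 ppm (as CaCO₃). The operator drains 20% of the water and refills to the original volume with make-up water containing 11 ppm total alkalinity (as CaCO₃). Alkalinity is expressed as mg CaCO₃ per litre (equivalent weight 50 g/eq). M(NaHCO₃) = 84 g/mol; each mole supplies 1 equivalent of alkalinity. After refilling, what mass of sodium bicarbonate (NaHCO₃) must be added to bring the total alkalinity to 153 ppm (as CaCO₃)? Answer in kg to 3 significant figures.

Volume: 1100 m³ = 1,100,000 L.
After draining 20% and refilling: 157 × 0.80 + 11 × 0.20 = 127.8 ppm.
Deficit to target: 153 − 127.8 = 25.2 mg/L.
As CaCO₃: 25.2 mg/L × 1,100,000 L = 27,720 g; ÷ 50 g/eq ÷ 1 = 554.4 mol NaHCO₃.
Mass: 554.4 × 84 = 46,570 g.

46.6 kg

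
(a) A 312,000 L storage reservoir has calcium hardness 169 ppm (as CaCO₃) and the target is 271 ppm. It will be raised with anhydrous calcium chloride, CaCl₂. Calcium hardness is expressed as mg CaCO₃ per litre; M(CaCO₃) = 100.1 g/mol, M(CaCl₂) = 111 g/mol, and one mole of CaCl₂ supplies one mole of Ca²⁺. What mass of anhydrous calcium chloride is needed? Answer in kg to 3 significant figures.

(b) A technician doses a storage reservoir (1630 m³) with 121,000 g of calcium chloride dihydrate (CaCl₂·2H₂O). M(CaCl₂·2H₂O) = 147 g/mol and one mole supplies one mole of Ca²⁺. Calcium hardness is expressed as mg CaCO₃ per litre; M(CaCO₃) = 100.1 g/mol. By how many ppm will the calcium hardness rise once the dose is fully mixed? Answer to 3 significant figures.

(a) 35.3 kg; (b) 50.5 ppm

(a) Hardness to add: (271 − 169) = 102 mg/L as CaCO₃ × 312,000 L = 31,820 g as CaCO₃.
(a) Moles of Ca²⁺ (1 mol Ca²⁺ ≡ 1 mol CaCO₃): 31,820 / 100.1 g/mol = 317.9 mol.
(a) Mass of CaCl₂: 317.9 × 111 = 35,290 g.

(b) Volume: 1630 m³ = 1,630,000 L.
(b) Moles of Ca²⁺: 121,000 g ÷ 147 g/mol = 823.1 mol.
(b) As CaCO₃: 823.1 mol × 100.1 g/mol = 82,400 g.
(b) Rise: 82,400 g / 1,630,000 L × 1000 = 50.55 mg/L.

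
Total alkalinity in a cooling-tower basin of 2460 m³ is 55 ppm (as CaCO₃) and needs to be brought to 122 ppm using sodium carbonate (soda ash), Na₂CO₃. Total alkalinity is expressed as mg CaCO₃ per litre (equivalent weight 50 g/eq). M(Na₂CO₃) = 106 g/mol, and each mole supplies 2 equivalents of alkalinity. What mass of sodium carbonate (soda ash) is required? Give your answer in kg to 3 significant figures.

175 kg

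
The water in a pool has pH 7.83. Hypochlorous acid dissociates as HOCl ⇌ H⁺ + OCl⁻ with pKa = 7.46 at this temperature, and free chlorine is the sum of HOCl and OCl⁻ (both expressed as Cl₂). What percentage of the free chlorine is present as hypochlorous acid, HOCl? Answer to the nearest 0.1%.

[OCl⁻]/[HOCl] = 10^(pH − pKa) = 10^(7.83 − 7.46) = 10^0.37 = 2.344.
Fraction as HOCl = 1 / (1 + 2.344) = 0.299.

29.9%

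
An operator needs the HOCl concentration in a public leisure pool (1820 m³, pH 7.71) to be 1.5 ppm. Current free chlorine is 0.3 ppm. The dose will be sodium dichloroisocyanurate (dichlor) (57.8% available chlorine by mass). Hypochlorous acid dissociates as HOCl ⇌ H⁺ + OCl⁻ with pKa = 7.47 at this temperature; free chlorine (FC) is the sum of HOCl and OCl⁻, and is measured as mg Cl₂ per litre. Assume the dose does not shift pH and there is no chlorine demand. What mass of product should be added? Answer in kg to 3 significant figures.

12.0 kg

Volume: 1820 m³ = 1,820,000 L.
[OCl⁻]/[HOCl] = 10^(pH − pKa) = 10^(7.71 − 7.47) = 1.738; fraction as HOCl = 1/(1 + 1.738) = 0.3653.
Free chlorine required for 1.5 ppm HOCl: 1.5 / 0.3653 = 4.107 ppm.
FC to add: 4.107 − 0.3 = 3.807 mg/L as Cl₂.
Cl₂ equivalent: 3.807 mg/L × 1,820,000 L = 6928 g.
Product at 57.8% available Cl: 6928 / 0.578 = 11,990 g.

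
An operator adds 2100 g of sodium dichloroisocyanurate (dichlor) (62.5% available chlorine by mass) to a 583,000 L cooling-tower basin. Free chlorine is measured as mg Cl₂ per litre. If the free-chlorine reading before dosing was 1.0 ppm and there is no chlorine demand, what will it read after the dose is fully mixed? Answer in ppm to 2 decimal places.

Available chlorine delivered: 2100 g × 0.625 = 1312 g as Cl₂.
Concentration rise: 1312 g / 583,000 L = 2.251 mg/L = 2.25 ppm.
Final FC: 1.0 + 2.25 = 3.25 ppm.

3.25 ppm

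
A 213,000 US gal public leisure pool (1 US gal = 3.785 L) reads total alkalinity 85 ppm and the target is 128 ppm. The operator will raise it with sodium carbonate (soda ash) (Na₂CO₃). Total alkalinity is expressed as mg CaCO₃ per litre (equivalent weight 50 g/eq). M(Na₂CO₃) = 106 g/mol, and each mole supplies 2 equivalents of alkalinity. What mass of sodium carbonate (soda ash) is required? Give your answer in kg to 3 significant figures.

36.7 kg

Volume: 213,000 US gal × 3.785 L/gal = 806,205 L.
Alkalinity to add: (128 − 85) = 43 mg/L as CaCO₃ × 806,205 L = 34,670 g as CaCO₃.
Equivalents: 34,670 g ÷ 50 g/eq = 693.3 eq.
Each mole of Na₂CO₃ supplies 2 eq, so 693.3 / 2 = 346.7 mol.
Mass: 346.7 mol × 106 g/mol = 36,750 g.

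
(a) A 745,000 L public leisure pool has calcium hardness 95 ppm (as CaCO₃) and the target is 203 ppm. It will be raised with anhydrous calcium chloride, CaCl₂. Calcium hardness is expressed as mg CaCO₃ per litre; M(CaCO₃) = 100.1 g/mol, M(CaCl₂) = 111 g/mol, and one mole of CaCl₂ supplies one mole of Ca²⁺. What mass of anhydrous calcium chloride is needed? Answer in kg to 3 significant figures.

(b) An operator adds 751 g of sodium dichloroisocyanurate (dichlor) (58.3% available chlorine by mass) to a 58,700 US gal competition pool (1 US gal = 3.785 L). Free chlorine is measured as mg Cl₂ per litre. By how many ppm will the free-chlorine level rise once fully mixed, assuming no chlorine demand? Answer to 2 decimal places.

(a) Hardness to add: (203 − 95) = 108 mg/L as CaCO₃ × 745,000 L = 80,460 g as CaCO₃.
(a) Moles of Ca²⁺ (1 mol Ca²⁺ ≡ 1 mol CaCO₃): 80,460 / 100.1 g/mol = 803.8 mol.
(a) Mass of CaCl₂: 803.8 × 111 = 89,220 g.

(b) Volume: 58,700 US gal × 3.785 L/gal = 222,180 L.
(b) Available chlorine delivered: 751 g × 0.583 = 437.8 g as Cl₂.
(b) Concentration rise: 437.8 g / 222,180 L = 1.971 mg/L = 1.97 ppm.

(a) 89.2 kg; (b) 1.97 ppm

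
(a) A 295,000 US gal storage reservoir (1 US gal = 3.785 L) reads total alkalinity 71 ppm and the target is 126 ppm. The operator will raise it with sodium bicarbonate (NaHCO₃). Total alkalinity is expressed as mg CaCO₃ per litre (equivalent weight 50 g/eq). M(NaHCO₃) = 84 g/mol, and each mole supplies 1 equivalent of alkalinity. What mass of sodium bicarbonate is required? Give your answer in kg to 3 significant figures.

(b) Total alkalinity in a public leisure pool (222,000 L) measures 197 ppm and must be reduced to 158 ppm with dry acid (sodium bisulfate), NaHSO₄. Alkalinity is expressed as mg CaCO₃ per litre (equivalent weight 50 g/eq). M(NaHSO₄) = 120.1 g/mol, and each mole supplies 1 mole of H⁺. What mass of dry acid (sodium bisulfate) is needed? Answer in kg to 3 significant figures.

(a) 103 kg; (b) 20.8 kg

(a) Volume: 295,000 US gal × 3.785 L/gal = 1,116,575 L.
(a) Alkalinity to add: (126 − 71) = 55 mg/L as CaCO₃ × 1,116,575 L = 61,410 g as CaCO₃.
(a) Equivalents: 61,410 g ÷ 50 g/eq = 1228 eq.
(a) NaHCO₃ supplies 1 eq per mole → 1228 mol.
(a) Mass: 1228 mol × 84 g/mol = 103,200 g.

(b) Alkalinity to neutralize: (197 − 158) = 39 mg/L as CaCO₃ × 222,000 L = 8658 g as CaCO₃.
(b) Equivalents of H⁺ required: 8658 ÷ 50 g/eq = 173.2 eq = 173.2 mol NaHSO₄.
(b) Mass of NaHSO₄: 173.2 × 120.1 = 20,800 g.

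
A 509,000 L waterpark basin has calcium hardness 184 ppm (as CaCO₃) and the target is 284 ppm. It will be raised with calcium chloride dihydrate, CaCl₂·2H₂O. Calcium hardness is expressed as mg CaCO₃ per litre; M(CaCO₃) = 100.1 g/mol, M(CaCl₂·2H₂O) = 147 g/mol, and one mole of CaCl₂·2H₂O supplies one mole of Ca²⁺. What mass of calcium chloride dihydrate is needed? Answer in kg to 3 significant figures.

74.7 kg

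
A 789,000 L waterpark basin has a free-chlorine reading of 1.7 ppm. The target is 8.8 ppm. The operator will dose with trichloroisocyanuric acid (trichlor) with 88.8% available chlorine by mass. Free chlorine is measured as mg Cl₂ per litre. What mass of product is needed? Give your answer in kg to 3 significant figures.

6.31 kg

Chlorine deficit: 8.8 − 1.7 = 7.1 ppm = 7.1 mg/L as Cl₂.
Cl₂ equivalent needed: 7.1 mg/L × 789,000 L = 5,602,000 mg = 5602 g.
Product at 88.8% available chlorine: 5602 / 0.888 = 6308 g.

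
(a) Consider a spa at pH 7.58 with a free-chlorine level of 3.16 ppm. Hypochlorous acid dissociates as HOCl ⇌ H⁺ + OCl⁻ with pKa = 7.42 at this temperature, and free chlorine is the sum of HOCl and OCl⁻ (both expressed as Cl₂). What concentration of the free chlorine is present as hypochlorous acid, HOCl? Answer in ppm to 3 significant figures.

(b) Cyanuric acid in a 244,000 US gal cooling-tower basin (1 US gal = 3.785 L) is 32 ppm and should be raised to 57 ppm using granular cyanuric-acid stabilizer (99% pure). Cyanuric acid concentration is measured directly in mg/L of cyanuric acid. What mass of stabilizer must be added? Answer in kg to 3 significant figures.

(a) [OCl⁻]/[HOCl] = 10^(pH − pKa) = 10^(7.58 − 7.42) = 10^0.16 = 1.445.
(a) Fraction as HOCl = 1 / (1 + 1.445) = 0.4089.
(a) HOCl = 0.4089 × 3.16 ppm = 1.292 ppm.

(b) Volume: 244,000 US gal × 3.785 L/gal = 923,540 L.
(b) CYA to add: (57 − 32) = 25 mg/L × 923,540 L = 23,090 g cyanuric acid.
(b) At 99% purity: 23,090 / 0.99 = 23,320 g product.

(a) 1.29 ppm; (b) 23.3 kg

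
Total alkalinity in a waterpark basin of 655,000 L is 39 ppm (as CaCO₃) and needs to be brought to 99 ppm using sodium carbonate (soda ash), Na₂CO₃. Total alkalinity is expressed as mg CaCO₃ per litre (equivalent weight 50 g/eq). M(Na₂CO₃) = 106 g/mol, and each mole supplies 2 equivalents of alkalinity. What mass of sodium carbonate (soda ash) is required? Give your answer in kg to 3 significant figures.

41.7 kg

Alkalinity to add: (99 − 39) = 60 mg/L as CaCO₃ × 655,000 L = 39,300 g as CaCO₃.
Equivalents: 39,300 g ÷ 50 g/eq = 786 eq.
Each mole of Na₂CO₃ supplies 2 eq, so 786 / 2 = 393 mol.
Mass: 393 mol × 106 g/mol = 41,660 g.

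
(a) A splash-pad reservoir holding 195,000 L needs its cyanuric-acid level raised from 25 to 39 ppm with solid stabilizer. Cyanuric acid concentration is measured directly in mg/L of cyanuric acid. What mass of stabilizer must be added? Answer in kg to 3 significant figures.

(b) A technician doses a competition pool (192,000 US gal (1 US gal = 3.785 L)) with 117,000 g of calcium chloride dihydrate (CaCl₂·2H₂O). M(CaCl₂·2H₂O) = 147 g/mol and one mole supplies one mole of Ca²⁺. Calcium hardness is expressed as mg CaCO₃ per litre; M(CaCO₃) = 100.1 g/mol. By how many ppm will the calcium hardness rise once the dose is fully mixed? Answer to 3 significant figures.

(a) 2.73 kg; (b) 110 ppm

(a) CYA to add: (39 − 25) = 14 mg/L × 195,000 L = 2730 g cyanuric acid.

(b) Volume: 192,000 US gal × 3.785 L/gal = 726,720 L.
(b) Moles of Ca²⁺: 117,000 g ÷ 147 g/mol = 795.9 mol.
(b) As CaCO₃: 795.9 mol × 100.1 g/mol = 79,670 g.
(b) Rise: 79,670 g / 726,720 L × 1000 = 109.6 mg/L.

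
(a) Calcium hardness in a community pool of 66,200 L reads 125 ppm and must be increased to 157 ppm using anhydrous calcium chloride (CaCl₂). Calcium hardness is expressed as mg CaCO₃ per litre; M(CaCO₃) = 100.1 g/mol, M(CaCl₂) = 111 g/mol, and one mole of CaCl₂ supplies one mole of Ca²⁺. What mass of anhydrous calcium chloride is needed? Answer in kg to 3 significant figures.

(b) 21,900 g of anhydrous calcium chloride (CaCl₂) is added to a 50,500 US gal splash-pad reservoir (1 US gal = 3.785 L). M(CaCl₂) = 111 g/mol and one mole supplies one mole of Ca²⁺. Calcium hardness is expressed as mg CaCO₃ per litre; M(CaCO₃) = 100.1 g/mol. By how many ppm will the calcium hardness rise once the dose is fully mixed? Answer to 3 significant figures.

(a) Hardness to add: (157 − 125) = 32 mg/L as CaCO₃ × 66,200 L = 2118 g as CaCO₃.
(a) Moles of Ca²⁺ (1 mol Ca²⁺ ≡ 1 mol CaCO₃): 2118 / 100.1 g/mol = 21.16 mol.
(a) Mass of CaCl₂: 21.16 × 111 = 2349 g.

(b) Volume: 50,500 US gal × 3.785 L/gal = 191,142 L.
(b) Moles of Ca²⁺: 21,900 g ÷ 111 g/mol = 197.3 mol.
(b) As CaCO₃: 197.3 mol × 100.1 g/mol = 19,750 g.
(b) Rise: 19,750 g / 191,142 L × 1000 = 103.3 mg/L.

(a) 2.35 kg; (b) 103 ppm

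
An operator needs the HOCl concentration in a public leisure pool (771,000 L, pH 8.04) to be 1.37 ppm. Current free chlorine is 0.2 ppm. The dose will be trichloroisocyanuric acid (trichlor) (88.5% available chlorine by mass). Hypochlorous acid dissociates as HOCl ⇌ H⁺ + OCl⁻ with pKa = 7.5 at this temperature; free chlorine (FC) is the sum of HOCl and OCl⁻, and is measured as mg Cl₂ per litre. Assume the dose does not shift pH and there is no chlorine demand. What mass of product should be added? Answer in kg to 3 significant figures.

5.16 kg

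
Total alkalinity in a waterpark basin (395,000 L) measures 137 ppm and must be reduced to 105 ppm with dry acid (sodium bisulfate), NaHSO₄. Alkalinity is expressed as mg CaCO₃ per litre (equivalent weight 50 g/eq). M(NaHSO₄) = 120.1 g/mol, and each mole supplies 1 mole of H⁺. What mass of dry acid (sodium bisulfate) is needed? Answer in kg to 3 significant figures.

30.4 kg

Alkalinity to neutralize: (137 − 105) = 32 mg/L as CaCO₃ × 395,000 L = 12,640 g as CaCO₃.
Equivalents of H⁺ required: 12,640 ÷ 50 g/eq = 252.8 eq = 252.8 mol NaHSO₄.
Mass of NaHSO₄: 252.8 × 120.1 = 30,360 g.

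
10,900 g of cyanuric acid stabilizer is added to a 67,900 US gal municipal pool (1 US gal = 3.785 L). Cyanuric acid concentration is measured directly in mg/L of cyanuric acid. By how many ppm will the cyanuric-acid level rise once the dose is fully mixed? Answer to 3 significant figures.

42.4 ppm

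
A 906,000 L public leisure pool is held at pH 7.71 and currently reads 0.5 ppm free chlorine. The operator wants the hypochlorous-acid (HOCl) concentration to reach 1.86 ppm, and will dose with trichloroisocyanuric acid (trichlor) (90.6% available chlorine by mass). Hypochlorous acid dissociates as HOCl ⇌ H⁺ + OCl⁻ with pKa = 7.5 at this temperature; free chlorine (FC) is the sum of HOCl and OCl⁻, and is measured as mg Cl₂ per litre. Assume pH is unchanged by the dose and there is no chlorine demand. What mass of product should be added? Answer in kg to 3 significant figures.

[OCl⁻]/[HOCl] = 10^(pH − pKa) = 10^(7.71 − 7.5) = 1.622; fraction as HOCl = 1/(1 + 1.622) = 0.3814.
Free chlorine required for 1.86 ppm HOCl: 1.86 / 0.3814 = 4.877 ppm.
FC to add: 4.877 − 0.5 = 4.377 mg/L as Cl₂.
Cl₂ equivalent: 4.377 mg/L × 906,000 L = 3965 g.
Product at 90.6% available Cl: 3965 / 0.906 = 4377 g.

4.38 kg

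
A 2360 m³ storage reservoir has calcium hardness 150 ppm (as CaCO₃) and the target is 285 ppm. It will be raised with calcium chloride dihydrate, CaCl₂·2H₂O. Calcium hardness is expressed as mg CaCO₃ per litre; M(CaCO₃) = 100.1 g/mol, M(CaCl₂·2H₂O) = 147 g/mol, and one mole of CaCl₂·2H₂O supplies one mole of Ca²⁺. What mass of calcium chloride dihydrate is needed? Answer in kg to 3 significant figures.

Volume: 2360 m³ = 2,360,000 L.
Hardness to add: (285 − 150) = 135 mg/L as CaCO₃ × 2,360,000 L = 318,600 g as CaCO₃.
Moles of Ca²⁺ (1 mol Ca²⁺ ≡ 1 mol CaCO₃): 318,600 / 100.1 g/mol = 3183 mol.
Mass of CaCl₂·2H₂O: 3183 × 147 = 467,900 g.

468 kg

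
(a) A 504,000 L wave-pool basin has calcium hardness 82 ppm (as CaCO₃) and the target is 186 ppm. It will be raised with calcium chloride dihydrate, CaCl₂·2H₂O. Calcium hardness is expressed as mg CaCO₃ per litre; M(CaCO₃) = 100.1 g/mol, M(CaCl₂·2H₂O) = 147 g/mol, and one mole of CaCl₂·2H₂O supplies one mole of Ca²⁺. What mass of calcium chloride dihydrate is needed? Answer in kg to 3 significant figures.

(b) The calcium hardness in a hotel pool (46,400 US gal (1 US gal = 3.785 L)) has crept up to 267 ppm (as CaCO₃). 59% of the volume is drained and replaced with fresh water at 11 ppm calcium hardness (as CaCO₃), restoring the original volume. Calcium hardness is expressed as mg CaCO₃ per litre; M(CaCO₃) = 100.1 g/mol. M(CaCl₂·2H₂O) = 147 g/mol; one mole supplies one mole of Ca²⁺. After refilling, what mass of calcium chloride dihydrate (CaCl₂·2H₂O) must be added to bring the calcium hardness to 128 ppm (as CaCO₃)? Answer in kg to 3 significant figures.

(a) 77.0 kg; (b) 3.11 kg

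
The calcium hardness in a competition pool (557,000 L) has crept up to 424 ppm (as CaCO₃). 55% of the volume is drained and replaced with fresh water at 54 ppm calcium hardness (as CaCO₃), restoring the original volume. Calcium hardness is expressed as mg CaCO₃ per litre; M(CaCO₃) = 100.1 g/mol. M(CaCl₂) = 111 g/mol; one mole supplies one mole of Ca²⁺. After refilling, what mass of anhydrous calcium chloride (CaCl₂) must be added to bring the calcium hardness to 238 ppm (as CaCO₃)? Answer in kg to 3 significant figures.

10.8 kg

After draining 55% and refilling: 424 × 0.45 + 54 × 0.55 = 220.5 ppm.
Deficit to target: 238 − 220.5 = 17.5 mg/L.
As CaCO₃: 17.5 mg/L × 557,000 L = 9748 g; ÷ 100.1 = 97.38 mol Ca²⁺.
Mass: 97.38 × 111 = 10,810 g.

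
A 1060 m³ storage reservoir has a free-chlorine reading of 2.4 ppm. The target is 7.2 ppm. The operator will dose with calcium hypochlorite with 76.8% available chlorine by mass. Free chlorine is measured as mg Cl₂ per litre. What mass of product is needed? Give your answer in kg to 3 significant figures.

Volume: 1060 m³ = 1,060,000 L.
Chlorine deficit: 7.2 − 2.4 = 4.8 ppm = 4.8 mg/L as Cl₂.
Cl₂ equivalent needed: 4.8 mg/L × 1,060,000 L = 5,088,000 mg = 5088 g.
Product at 76.8% available chlorine: 5088 / 0.768 = 6625 g.

6.62 kg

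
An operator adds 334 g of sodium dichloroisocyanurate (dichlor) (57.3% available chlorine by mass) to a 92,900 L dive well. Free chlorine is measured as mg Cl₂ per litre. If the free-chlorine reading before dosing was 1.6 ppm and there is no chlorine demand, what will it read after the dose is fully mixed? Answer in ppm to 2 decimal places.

3.66 ppm

Available chlorine delivered: 334 g × 0.573 = 191.4 g as Cl₂.
Concentration rise: 191.4 g / 92,900 L = 2.06 mg/L = 2.06 ppm.
Final FC: 1.6 + 2.06 = 3.66 ppm.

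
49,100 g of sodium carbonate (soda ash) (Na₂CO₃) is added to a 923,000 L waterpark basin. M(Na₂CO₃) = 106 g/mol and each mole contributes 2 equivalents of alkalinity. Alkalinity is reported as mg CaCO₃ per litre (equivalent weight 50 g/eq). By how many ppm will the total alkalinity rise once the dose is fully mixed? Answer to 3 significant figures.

50.2 ppm

Moles of Na₂CO₃: 49,100 g ÷ 106 g/mol = 463.2 mol → 926.4 eq of alkalinity.
As CaCO₃: 926.4 eq × 50 g/eq = 46,320 g.
Rise: 46,320 g / 923,000 L × 1000 = 50.18 mg/L.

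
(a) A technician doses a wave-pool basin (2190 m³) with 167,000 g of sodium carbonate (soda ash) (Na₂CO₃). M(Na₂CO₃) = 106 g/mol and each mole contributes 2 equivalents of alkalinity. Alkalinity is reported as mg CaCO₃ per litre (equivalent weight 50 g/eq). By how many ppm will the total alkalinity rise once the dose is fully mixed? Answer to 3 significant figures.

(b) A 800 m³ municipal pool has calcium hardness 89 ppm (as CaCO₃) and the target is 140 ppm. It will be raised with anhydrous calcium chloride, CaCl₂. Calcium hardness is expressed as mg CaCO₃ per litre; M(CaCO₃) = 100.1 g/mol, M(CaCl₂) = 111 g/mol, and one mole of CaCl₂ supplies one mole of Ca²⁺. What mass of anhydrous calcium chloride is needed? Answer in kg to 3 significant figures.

(a) 71.9 ppm; (b) 45.2 kg

(a) Volume: 2190 m³ = 2,190,000 L.
(a) Moles of Na₂CO₃: 167,000 g ÷ 106 g/mol = 1575 mol → 3151 eq of alkalinity.
(a) As CaCO₃: 3151 eq × 50 g/eq = 157,500 g.
(a) Rise: 157,500 g / 2,190,000 L × 1000 = 71.94 mg/L.

(b) Volume: 800 m³ = 800,000 L.
(b) Hardness to add: (140 − 89) = 51 mg/L as CaCO₃ × 800,000 L = 40,800 g as CaCO₃.
(b) Moles of Ca²⁺ (1 mol Ca²⁺ ≡ 1 mol CaCO₃): 40,800 / 100.1 g/mol = 407.6 mol.
(b) Mass of CaCl₂: 407.6 × 111 = 45,240 g.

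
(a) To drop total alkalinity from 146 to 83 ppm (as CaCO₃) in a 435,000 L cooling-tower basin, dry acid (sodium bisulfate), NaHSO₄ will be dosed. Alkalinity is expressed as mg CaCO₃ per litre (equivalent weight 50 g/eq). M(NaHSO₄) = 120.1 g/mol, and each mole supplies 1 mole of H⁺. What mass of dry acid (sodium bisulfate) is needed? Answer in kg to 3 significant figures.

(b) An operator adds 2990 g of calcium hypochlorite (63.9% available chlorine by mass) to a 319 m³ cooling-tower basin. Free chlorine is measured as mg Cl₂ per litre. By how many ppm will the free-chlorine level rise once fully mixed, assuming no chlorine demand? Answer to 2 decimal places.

(a) 65.8 kg; (b) 5.99 ppm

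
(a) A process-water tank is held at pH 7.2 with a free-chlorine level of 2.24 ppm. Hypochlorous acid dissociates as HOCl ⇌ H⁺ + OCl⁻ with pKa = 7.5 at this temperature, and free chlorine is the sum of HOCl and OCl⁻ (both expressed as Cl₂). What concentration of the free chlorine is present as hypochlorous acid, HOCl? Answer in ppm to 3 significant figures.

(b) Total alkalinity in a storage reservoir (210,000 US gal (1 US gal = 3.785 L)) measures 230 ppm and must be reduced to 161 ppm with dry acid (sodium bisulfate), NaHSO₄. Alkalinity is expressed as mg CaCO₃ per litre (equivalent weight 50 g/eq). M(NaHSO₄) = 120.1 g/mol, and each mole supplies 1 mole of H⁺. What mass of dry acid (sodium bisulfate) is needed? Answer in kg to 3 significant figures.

(a) [OCl⁻]/[HOCl] = 10^(pH − pKa) = 10^(7.2 − 7.5) = 10^-0.30 = 0.5012.
(a) Fraction as HOCl = 1 / (1 + 0.5012) = 0.6661.
(a) HOCl = 0.6661 × 2.24 ppm = 1.492 ppm.

(b) Volume: 210,000 US gal × 3.785 L/gal = 794,850 L.
(b) Alkalinity to neutralize: (230 − 161) = 69 mg/L as CaCO₃ × 794,850 L = 54,840 g as CaCO₃.
(b) Equivalents of H⁺ required: 54,840 ÷ 50 g/eq = 1097 eq = 1097 mol NaHSO₄.
(b) Mass of NaHSO₄: 1097 × 120.1 = 131,700 g.

(a) 1.49 ppm; (b) 132 kg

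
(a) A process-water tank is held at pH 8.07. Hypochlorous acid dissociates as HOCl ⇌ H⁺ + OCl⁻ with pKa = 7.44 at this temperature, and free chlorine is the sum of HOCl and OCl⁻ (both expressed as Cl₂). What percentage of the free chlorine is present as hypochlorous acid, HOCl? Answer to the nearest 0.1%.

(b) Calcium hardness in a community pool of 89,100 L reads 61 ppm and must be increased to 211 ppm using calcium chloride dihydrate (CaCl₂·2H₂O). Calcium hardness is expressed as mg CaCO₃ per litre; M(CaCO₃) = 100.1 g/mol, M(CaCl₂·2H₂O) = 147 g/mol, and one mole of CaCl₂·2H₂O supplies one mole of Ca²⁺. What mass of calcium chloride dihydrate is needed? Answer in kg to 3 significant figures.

(a) 19.0%; (b) 19.6 kg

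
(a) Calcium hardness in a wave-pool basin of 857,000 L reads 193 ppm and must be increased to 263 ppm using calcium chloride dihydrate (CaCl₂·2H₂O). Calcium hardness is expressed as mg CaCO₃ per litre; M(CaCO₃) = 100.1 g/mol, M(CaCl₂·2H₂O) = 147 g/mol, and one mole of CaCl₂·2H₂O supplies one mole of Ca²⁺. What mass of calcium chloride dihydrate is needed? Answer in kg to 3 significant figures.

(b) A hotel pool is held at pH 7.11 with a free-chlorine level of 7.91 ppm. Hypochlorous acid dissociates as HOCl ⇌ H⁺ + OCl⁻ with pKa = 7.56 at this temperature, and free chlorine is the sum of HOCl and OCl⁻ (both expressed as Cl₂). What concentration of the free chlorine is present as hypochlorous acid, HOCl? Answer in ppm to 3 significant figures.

(a) 88.1 kg; (b) 5.84 ppm

(a) Hardness to add: (263 − 193) = 70 mg/L as CaCO₃ × 857,000 L = 59,990 g as CaCO₃.
(a) Moles of Ca²⁺ (1 mol Ca²⁺ ≡ 1 mol CaCO₃): 59,990 / 100.1 g/mol = 599.3 mol.
(a) Mass of CaCl₂·2H₂O: 599.3 × 147 = 88,100 g.

(b) [OCl⁻]/[HOCl] = 10^(pH − pKa) = 10^(7.11 − 7.56) = 10^-0.45 = 0.3548.
(b) Fraction as HOCl = 1 / (1 + 0.3548) = 0.7381.
(b) HOCl = 0.7381 × 7.91 ppm = 5.838 ppm.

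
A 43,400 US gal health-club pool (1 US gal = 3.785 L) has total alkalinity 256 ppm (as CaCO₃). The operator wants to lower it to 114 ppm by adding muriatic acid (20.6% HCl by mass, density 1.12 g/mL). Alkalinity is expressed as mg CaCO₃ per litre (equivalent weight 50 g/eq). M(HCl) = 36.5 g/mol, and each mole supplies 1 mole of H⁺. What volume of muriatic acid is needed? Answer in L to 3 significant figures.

73.8 L

Volume: 43,400 US gal × 3.785 L/gal = 164,269 L.
Alkalinity to neutralize: (256 − 114) = 142 mg/L as CaCO₃ × 164,269 L = 23,330 g as CaCO₃.
Equivalents of H⁺ required: 23,330 ÷ 50 g/eq = 466.5 eq = 466.5 mol HCl.
Mass of HCl: 466.5 × 36.5 = 17,030 g.
Mass of 20.6% solution: 17,030 / 0.206 = 82,660 g.
Volume: 82,660 g ÷ 1.12 g/mL = 73,800 mL.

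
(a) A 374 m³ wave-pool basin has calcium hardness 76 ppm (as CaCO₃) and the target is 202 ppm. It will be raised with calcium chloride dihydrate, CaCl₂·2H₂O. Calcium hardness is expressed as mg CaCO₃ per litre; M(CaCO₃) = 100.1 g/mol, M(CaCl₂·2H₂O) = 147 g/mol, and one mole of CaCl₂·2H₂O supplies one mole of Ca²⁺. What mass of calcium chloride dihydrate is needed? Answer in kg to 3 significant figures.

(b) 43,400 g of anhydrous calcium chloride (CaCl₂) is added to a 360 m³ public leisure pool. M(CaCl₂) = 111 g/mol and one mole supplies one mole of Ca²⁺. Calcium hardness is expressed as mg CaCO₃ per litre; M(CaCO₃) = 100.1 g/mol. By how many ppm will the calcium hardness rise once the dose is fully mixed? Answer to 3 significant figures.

(a) Volume: 374 m³ = 374,000 L.
(a) Hardness to add: (202 − 76) = 126 mg/L as CaCO₃ × 374,000 L = 47,120 g as CaCO₃.
(a) Moles of Ca²⁺ (1 mol Ca²⁺ ≡ 1 mol CaCO₃): 47,120 / 100.1 g/mol = 470.8 mol.
(a) Mass of CaCl₂·2H₂O: 470.8 × 147 = 69,200 g.

(b) Volume: 360 m³ = 360,000 L.
(b) Moles of Ca²⁺: 43,400 g ÷ 111 g/mol = 391 mol.
(b) As CaCO₃: 391 mol × 100.1 g/mol = 39,140 g.
(b) Rise: 39,140 g / 360,000 L × 1000 = 108.7 mg/L.

(a) 69.2 kg; (b) 109 ppm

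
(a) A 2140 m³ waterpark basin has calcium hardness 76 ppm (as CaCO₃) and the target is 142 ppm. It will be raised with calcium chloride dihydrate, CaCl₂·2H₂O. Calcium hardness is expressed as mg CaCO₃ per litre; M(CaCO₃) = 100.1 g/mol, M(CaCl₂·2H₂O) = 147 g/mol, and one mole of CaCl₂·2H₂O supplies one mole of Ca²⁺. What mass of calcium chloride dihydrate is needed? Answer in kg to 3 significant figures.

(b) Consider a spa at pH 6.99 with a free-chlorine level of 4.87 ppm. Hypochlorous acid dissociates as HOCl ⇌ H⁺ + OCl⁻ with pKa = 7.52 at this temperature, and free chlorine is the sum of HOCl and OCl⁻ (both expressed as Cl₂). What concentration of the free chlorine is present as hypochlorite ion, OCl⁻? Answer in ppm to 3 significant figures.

(a) 207 kg; (b) 1.11 ppm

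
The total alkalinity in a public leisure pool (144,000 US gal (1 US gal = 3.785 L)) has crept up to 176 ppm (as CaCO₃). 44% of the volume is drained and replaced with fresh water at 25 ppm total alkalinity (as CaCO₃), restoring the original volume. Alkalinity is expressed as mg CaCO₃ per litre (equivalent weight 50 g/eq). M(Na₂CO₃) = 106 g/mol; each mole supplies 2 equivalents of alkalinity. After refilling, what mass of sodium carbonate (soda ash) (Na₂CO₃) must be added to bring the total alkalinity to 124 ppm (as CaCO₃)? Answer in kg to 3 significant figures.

8.34 kg

Volume: 144,000 US gal × 3.785 L/gal = 545,040 L.
After draining 44% and refilling: 176 × 0.56 + 25 × 0.44 = 109.56 ppm.
Deficit to target: 124 − 109.56 = 14.44 mg/L.
As CaCO₃: 14.44 mg/L × 545,040 L = 7870 g; ÷ 50 g/eq ÷ 2 = 78.7 mol Na₂CO₃.
Mass: 78.7 × 106 = 8343 g.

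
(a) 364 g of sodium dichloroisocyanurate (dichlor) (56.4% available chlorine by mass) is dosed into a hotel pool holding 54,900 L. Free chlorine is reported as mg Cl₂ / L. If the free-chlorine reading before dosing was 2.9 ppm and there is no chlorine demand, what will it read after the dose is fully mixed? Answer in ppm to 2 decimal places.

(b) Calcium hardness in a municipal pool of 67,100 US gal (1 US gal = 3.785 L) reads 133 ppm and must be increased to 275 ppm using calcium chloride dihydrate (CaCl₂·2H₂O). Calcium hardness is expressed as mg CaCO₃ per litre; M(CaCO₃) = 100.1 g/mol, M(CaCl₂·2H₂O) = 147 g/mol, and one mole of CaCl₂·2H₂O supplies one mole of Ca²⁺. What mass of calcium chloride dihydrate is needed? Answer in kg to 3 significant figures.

(a) Available chlorine delivered: 364 g × 0.564 = 205.3 g as Cl₂.
(a) Concentration rise: 205.3 g / 54,900 L = 3.739 mg/L = 3.74 ppm.
(a) Final FC: 2.9 + 3.74 = 6.64 ppm.

(b) Volume: 67,100 US gal × 3.785 L/gal = 253,974 L.
(b) Hardness to add: (275 − 133) = 142 mg/L as CaCO₃ × 253,974 L = 36,060 g as CaCO₃.
(b) Moles of Ca²⁺ (1 mol Ca²⁺ ≡ 1 mol CaCO₃): 36,060 / 100.1 g/mol = 360.3 mol.
(b) Mass of CaCl₂·2H₂O: 360.3 × 147 = 52,960 g.

(a) 6.64 ppm; (b) 53.0 kg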